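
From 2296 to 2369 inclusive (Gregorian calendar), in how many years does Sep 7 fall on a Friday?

Track Sep 7's weekday year by year (advancing +1, or +2 across a Feb 29):
  2296: Mon  2297: Tue (+1)  2298: Wed (+1)  2299: Thu (+1)  2300: Fri (+1) ✓
  2301: Sat (+1)  2302: Sun (+1)  2303: Mon (+1)  2304: Wed (+2)  2305: Thu (+1)
  2306: Fri (+1) ✓  2307: Sat (+1)  2308: Mon (+2)  2309: Tue (+1)  … (46 more years) …
  2356: Fri (+2) ✓  2357: Sat (+1)  2358: Sun (+1)  2359: Mon (+1)  2360: Wed (+2)
  2361: Thu (+1)  2362: Fri (+1) ✓  2363: Sat (+1)  2364: Mon (+2)  2365: Tue (+1)
  2366: Wed (+1)  2367: Thu (+1)  2368: Sat (+2)  2369: Sun (+1)
Friday years: 2300, 2306, 2317, 2323, 2328, 2334, 2345, 2351, 2356, 2362 — 10 in total.

10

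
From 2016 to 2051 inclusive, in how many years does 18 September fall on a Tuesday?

5

Track 18 September's weekday year by year (advancing +1, or +2 across a Feb 29):
  2016: Sun  2017: Mon (+1)  2018: Tue (+1) ✓  2019: Wed (+1)  2020: Fri (+2)
  2021: Sat (+1)  2022: Sun (+1)  2023: Mon (+1)  2024: Wed (+2)  2025: Thu (+1)
  2026: Fri (+1)  2027: Sat (+1)  2028: Mon (+2)  2029: Tue (+1) ✓  … (8 more years) …
  2038: Sat (+1)  2039: Sun (+1)  2040: Tue (+2) ✓  2041: Wed (+1)  2042: Thu (+1)
  2043: Fri (+1)  2044: Sun (+2)  2045: Mon (+1)  2046: Tue (+1) ✓  2047: Wed (+1)
  2048: Fri (+2)  2049: Sat (+1)  2050: Sun (+1)  2051: Mon (+1)
Tuesday years: 2018, 2029, 2035, 2040, 2046 — 5 in total.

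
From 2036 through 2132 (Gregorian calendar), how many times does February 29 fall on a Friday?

5

Leap years in 2036–2132: 24 of them.
Feb 29 weekday advances by 5 (mod 7) from one leap year to the next four years later (or differs when a century non-leap intervenes).
Leap-day weekdays: 2036:Fri✓ 2040:Wed 2044:Mon 2048:Sat 2052:Thu 2056:Tue 2060:Sun 2064:Fri✓ 2068:Wed 2072:Mon 2076:Sat 2080:Thu 2084:Tue 2088:Sun 2092:Fri✓ 2096:Wed 2104:Fri✓ 2108:Wed 2112:Mon 2116:Sat 2120:Thu 2124:Tue 2128:Sun 2132:Fri✓
Friday: 2036, 2064, 2092, 2104, 2132 → 5.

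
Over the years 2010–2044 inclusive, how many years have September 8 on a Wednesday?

Track September 8's weekday year by year (advancing +1, or +2 across a Feb 29):
  2010: Wed ✓  2011: Thu (+1)  2012: Sat (+2)  2013: Sun (+1)  2014: Mon (+1)
  2015: Tue (+1)  2016: Thu (+2)  2017: Fri (+1)  2018: Sat (+1)  2019: Sun (+1)
  2020: Tue (+2)  2021: Wed (+1) ✓  2022: Thu (+1)  2023: Fri (+1)  … (7 more years) …
  2031: Mon (+1)  2032: Wed (+2) ✓  2033: Thu (+1)  2034: Fri (+1)  2035: Sat (+1)
  2036: Mon (+2)  2037: Tue (+1)  2038: Wed (+1) ✓  2039: Thu (+1)  2040: Sat (+2)
  2041: Sun (+1)  2042: Mon (+1)  2043: Tue (+1)  2044: Thu (+2)
Wednesday years: 2010, 2021, 2027, 2032, 2038 — 5 in total.

5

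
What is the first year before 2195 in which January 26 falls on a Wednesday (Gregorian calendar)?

2191

From one year to the next, a fixed date's weekday advances by 1, or by 2 when a Feb 29 lies between the two dates.
2195: January 26 is Monday.
2194: Sunday (−1)
2193: Saturday (−1)
2192: Thursday (−2)
2191: Wednesday (−1)
January 26 falls on a Wednesday in 2191.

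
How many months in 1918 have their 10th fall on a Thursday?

2

Check the 10th of each month of 1918: Jan 10: Thu, Feb 10: Sun, Mar 10: Sun, Apr 10: Wed, May 10: Fri, Jun 10: Mon, Jul 10: Wed, Aug 10: Sat, Sep 10: Tue, Oct 10: Thu, Nov 10: Sun, Dec 10: Tue.
Thursday occurs in January, October — 2 months.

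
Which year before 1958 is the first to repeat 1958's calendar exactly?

Two years share a calendar iff Jan 1 falls on the same weekday and both are leap or both are common. 1958: Jan 1 is Wednesday, common year.
1957: Jan 1 Tuesday, common
1956: Jan 1 Sunday, leap
1955: Jan 1 Saturday, common
1954: Jan 1 Friday, common
1953: Jan 1 Thursday, common
1952: Jan 1 Tuesday, leap
1951: Jan 1 Monday, common
1950: Jan 1 Sunday, common
1949: Jan 1 Saturday, common
1948: Jan 1 Thursday, leap
1947: Jan 1 Wednesday, common
1947 matches on both conditions.

1947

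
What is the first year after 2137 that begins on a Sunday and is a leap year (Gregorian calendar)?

2164

Jan 1 advances by 2 weekdays after a leap year and by 1 after a common year.
2137: Jan 1 is Tuesday.
2138: Wednesday
2139: Thursday
2140: Friday (leap)
2141: Sunday
2142: Monday
2143: Tuesday
2144: Wednesday (leap)
2145: Friday
2146: Saturday
2147: Sunday
2148: Monday (leap)
2149: Wednesday
2150: Thursday
2151: Friday
2152: Saturday (leap)
2153: Monday
2154: Tuesday
2155: Wednesday
2156: Thursday (leap)
2157: Saturday
2158: Sunday
2159: Monday
2160: Tuesday (leap)
2161: Thursday
2162: Friday
2163: Saturday
2164: Sunday (leap)
2164 begins on a Sunday and is a leap year.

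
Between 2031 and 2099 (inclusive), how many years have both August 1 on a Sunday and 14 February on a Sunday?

7

Check each year's weekday for August 1 and 14 February:
  2031: Fri/Fri  2032: Sun/Sat  2033: Mon/Mon  2034: Tue/Tue  2035: Wed/Wed  2036: Fri/Thu  2037: Sat/Sat  2038: Sun/Sun ✓  2039: Mon/Mon  2040: Wed/Tue  2041: Thu/Thu  2042: Fri/Fri  2043: Sat/Sat  2044: Mon/Sun  …(41 more)…  2086: Thu/Thu  2087: Fri/Fri  2088: Sun/Sat  2089: Mon/Mon  2090: Tue/Tue  2091: Wed/Wed  2092: Fri/Thu  2093: Sat/Sat  2094: Sun/Sun ✓  2095: Mon/Mon  2096: Wed/Tue  2097: Thu/Thu  2098: Fri/Fri  2099: Sat/Sat
Both conditions hold in: 2038, 2049, 2055, 2066, 2077, 2083, 2094 — 7.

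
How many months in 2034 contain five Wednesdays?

A month of length L has five Wednesdays iff its first Wednesday is on day ≤ L−28 (so day 1–3 in a 31-day month, 1–2 in a 30-day month, day 1 in a leap February).
Checking each month of 2034: Jan starts Sun (31d); Feb starts Wed (28d); Mar starts Wed (31d) ✓; Apr starts Sat (30d); May starts Mon (31d) ✓; Jun starts Thu (30d); Jul starts Sat (31d); Aug starts Tue (31d) ✓; Sep starts Fri (30d); Oct starts Sun (31d); Nov starts Wed (30d) ✓; Dec starts Fri (31d).
Five-Wednesday months: March, May, August, November → 4.

4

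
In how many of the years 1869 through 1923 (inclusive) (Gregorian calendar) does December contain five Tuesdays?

22

December has 31 days; it has five Tuesdays when Tuesday falls among the first (month-length − 28) days — i.e. when December 1 is one of Tuesday/Monday/Sunday.
December 1 by year: 1869:Wed 1870:Thu 1871:Fri 1872:Sun✓ 1873:Mon✓ 1874:Tue✓ 1875:Wed 1876:Fri 1877:Sat 1878:Sun✓ 1879:Mon✓ 1880:Wed 1881:Thu 1882:Fri 1883:Sat …(25 more)… 1909:Wed 1910:Thu 1911:Fri 1912:Sun✓ 1913:Mon✓ 1914:Tue✓ 1915:Wed 1916:Fri 1917:Sat 1918:Sun✓ 1919:Mon✓ 1920:Wed 1921:Thu 1922:Fri 1923:Sat
Years with five Tuesdays: 1872, 1873, 1874, 1878, 1879, 1884, 1885, 1889, 1890, 1891, 1895, 1896, 1901, 1902, 1903, 1907, 1908, 1912, 1913, 1914, 1918, 1919 → 22.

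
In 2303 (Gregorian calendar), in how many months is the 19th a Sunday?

Check the 19th of each month of 2303: Jan 19: Mon, Feb 19: Thu, Mar 19: Thu, Apr 19: Sun, May 19: Tue, Jun 19: Fri, Jul 19: Sun, Aug 19: Wed, Sep 19: Sat, Oct 19: Mon, Nov 19: Thu, Dec 19: Sat.
Sunday occurs in April, July — 2 months.

2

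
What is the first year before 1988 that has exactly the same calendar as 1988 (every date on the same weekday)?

1960

Two years share a calendar iff Jan 1 falls on the same weekday and both are leap or both are common. 1988: Jan 1 is Friday, leap year.
1987: Jan 1 Thursday, common
1986: Jan 1 Wednesday, common
1985: Jan 1 Tuesday, common
1984: Jan 1 Sunday, leap
1983: Jan 1 Saturday, common
1982: Jan 1 Friday, common
1981: Jan 1 Thursday, common
1980: Jan 1 Tuesday, leap
1979: Jan 1 Monday, common
1978: Jan 1 Sunday, common
1977: Jan 1 Saturday, common
1976: Jan 1 Thursday, leap
1975: Jan 1 Wednesday, common
1974: Jan 1 Tuesday, common
1973: Jan 1 Monday, common
1972: Jan 1 Saturday, leap
1971: Jan 1 Friday, common
1970: Jan 1 Thursday, common
1969: Jan 1 Wednesday, common
1968: Jan 1 Monday, leap
1967: Jan 1 Sunday, common
1966: Jan 1 Saturday, common
1965: Jan 1 Friday, common
1964: Jan 1 Wednesday, leap
1963: Jan 1 Tuesday, common
1962: Jan 1 Monday, common
1961: Jan 1 Sunday, common
1960: Jan 1 Friday, leap
1960 matches on both conditions.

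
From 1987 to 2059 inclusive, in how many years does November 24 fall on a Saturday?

10

Track November 24's weekday year by year (advancing +1, or +2 across a Feb 29):
  1987: Tue  1988: Thu (+2)  1989: Fri (+1)  1990: Sat (+1) ✓  1991: Sun (+1)
  1992: Tue (+2)  1993: Wed (+1)  1994: Thu (+1)  1995: Fri (+1)  1996: Sun (+2)
  1997: Mon (+1)  1998: Tue (+1)  1999: Wed (+1)  2000: Fri (+2)  … (45 more years) …
  2046: Sat (+1) ✓  2047: Sun (+1)  2048: Tue (+2)  2049: Wed (+1)  2050: Thu (+1)
  2051: Fri (+1)  2052: Sun (+2)  2053: Mon (+1)  2054: Tue (+1)  2055: Wed (+1)
  2056: Fri (+2)  2057: Sat (+1) ✓  2058: Sun (+1)  2059: Mon (+1)
Saturday years: 1990, 2001, 2007, 2012, 2018, 2029, 2035, 2040, 2046, 2057 — 10 in total.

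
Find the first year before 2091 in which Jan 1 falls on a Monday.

Jan 1 advances by 2 weekdays after a leap year and by 1 after a common year.
2091: Jan 1 is Monday.
2090: Sunday
2089: Saturday
2088: Thursday (leap)
2087: Wednesday
2086: Tuesday
2085: Monday
2085 begins on a Monday

2085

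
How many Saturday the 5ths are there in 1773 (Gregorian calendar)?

Check the 5th of each month of 1773: Jan 5: Tue, Feb 5: Fri, Mar 5: Fri, Apr 5: Mon, May 5: Wed, Jun 5: Sat, Jul 5: Mon, Aug 5: Thu, Sep 5: Sun, Oct 5: Tue, Nov 5: Fri, Dec 5: Sun.
Saturday occurs in June — 1 month.

1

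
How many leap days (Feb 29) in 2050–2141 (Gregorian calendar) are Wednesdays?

4

Leap years in 2050–2141: 22 of them.
Feb 29 weekday advances by 5 (mod 7) from one leap year to the next four years later (or differs when a century non-leap intervenes).
Leap-day weekdays: 2052:Thu 2056:Tue 2060:Sun 2064:Fri 2068:Wed✓ 2072:Mon 2076:Sat 2080:Thu 2084:Tue 2088:Sun 2092:Fri 2096:Wed✓ 2104:Fri 2108:Wed✓ 2112:Mon 2116:Sat 2120:Thu 2124:Tue 2128:Sun 2132:Fri 2136:Wed✓ 2140:Mon
Wednesday: 2068, 2096, 2108, 2136 → 4.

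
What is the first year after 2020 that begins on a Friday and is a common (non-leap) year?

Jan 1 advances by 2 weekdays after a leap year and by 1 after a common year.
2020: Jan 1 is Wednesday (leap).
2021: Friday
2021 begins on a Friday and is a common year.

2021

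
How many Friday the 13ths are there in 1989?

2

Check the 13th of each month of 1989: Jan 13: Fri, Feb 13: Mon, Mar 13: Mon, Apr 13: Thu, May 13: Sat, Jun 13: Tue, Jul 13: Thu, Aug 13: Sun, Sep 13: Wed, Oct 13: Fri, Nov 13: Mon, Dec 13: Wed.
Friday occurs in January, October — 2 months.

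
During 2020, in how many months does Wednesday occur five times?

5

A month of length L has five Wednesdays iff its first Wednesday is on day ≤ L−28 (so day 1–3 in a 31-day month, 1–2 in a 30-day month, day 1 in a leap February).
Checking each month of 2020: Jan starts Wed (31d) ✓; Feb starts Sat (29d); Mar starts Sun (31d); Apr starts Wed (30d) ✓; May starts Fri (31d); Jun starts Mon (30d); Jul starts Wed (31d) ✓; Aug starts Sat (31d); Sep starts Tue (30d) ✓; Oct starts Thu (31d); Nov starts Sun (30d); Dec starts Tue (31d) ✓.
Five-Wednesday months: January, April, July, September, December → 5.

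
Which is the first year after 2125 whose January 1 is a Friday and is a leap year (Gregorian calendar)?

Jan 1 advances by 2 weekdays after a leap year and by 1 after a common year.
2125: Jan 1 is Monday.
2126: Tuesday
2127: Wednesday
2128: Thursday (leap)
2129: Saturday
2130: Sunday
2131: Monday
2132: Tuesday (leap)
2133: Thursday
2134: Friday
2135: Saturday
2136: Sunday (leap)
2137: Tuesday
2138: Wednesday
2139: Thursday
2140: Friday (leap)
2140 begins on a Friday and is a leap year.

2140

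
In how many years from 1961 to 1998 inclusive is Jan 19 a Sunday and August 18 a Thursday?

0

Check each year's weekday for Jan 19 and August 18:
  1961: Thu/Fri  1962: Fri/Sat  1963: Sat/Sun  1964: Sun/Tue  1965: Tue/Wed  1966: Wed/Thu  1967: Thu/Fri  1968: Fri/Sun  1969: Sun/Mon  1970: Mon/Tue  1971: Tue/Wed  1972: Wed/Fri  1973: Fri/Sat  1974: Sat/Sun  …(10 more)…  1985: Sat/Sun  1986: Sun/Mon  1987: Mon/Tue  1988: Tue/Thu  1989: Thu/Fri  1990: Fri/Sat  1991: Sat/Sun  1992: Sun/Tue  1993: Tue/Wed  1994: Wed/Thu  1995: Thu/Fri  1996: Fri/Sun  1997: Sun/Mon  1998: Mon/Tue
Both conditions hold in: no year — 0.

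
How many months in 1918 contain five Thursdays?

A month of length L has five Thursdays iff its first Thursday is on day ≤ L−28 (so day 1–3 in a 31-day month, 1–2 in a 30-day month, day 1 in a leap February).
Checking each month of 1918: Jan starts Tue (31d) ✓; Feb starts Fri (28d); Mar starts Fri (31d); Apr starts Mon (30d); May starts Wed (31d) ✓; Jun starts Sat (30d); Jul starts Mon (31d); Aug starts Thu (31d) ✓; Sep starts Sun (30d); Oct starts Tue (31d) ✓; Nov starts Fri (30d); Dec starts Sun (31d).
Five-Thursday months: January, May, August, October → 4.

4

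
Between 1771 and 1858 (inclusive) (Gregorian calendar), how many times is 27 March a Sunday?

12

Track 27 March's weekday year by year (advancing +1, or +2 across a Feb 29):
  1771: Wed  1772: Fri (+2)  1773: Sat (+1)  1774: Sun (+1) ✓  1775: Mon (+1)
  1776: Wed (+2)  1777: Thu (+1)  1778: Fri (+1)  1779: Sat (+1)  1780: Mon (+2)
  1781: Tue (+1)  1782: Wed (+1)  1783: Thu (+1)  1784: Sat (+2)  … (60 more years) …
  1845: Thu (+1)  1846: Fri (+1)  1847: Sat (+1)  1848: Mon (+2)  1849: Tue (+1)
  1850: Wed (+1)  1851: Thu (+1)  1852: Sat (+2)  1853: Sun (+1) ✓  1854: Mon (+1)
  1855: Tue (+1)  1856: Thu (+2)  1857: Fri (+1)  1858: Sat (+1)
Sunday years: 1774, 1785, 1791, 1796, 1803, 1808, 1814, 1825, 1831, 1836, 1842, 1853 — 12 in total.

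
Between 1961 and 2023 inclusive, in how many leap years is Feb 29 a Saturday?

3

Leap years in 1961–2023: 15 of them.
Feb 29 weekday advances by 5 (mod 7) from one leap year to the next four years later (or differs when a century non-leap intervenes).
Leap-day weekdays: 1964:Sat✓ 1968:Thu 1972:Tue 1976:Sun 1980:Fri 1984:Wed 1988:Mon 1992:Sat✓ 1996:Thu 2000:Tue 2004:Sun 2008:Fri 2012:Wed 2016:Mon 2020:Sat✓
Saturday: 1964, 1992, 2020 → 3.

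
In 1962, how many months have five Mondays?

A month of length L has five Mondays iff its first Monday is on day ≤ L−28 (so day 1–3 in a 31-day month, 1–2 in a 30-day month, day 1 in a leap February).
Checking each month of 1962: Jan starts Mon (31d) ✓; Feb starts Thu (28d); Mar starts Thu (31d); Apr starts Sun (30d) ✓; May starts Tue (31d); Jun starts Fri (30d); Jul starts Sun (31d) ✓; Aug starts Wed (31d); Sep starts Sat (30d); Oct starts Mon (31d) ✓; Nov starts Thu (30d); Dec starts Sat (31d) ✓.
Five-Monday months: January, April, July, October, December → 5.

5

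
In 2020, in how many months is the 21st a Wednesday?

Check the 21st of each month of 2020: Jan 21: Tue, Feb 21: Fri, Mar 21: Sat, Apr 21: Tue, May 21: Thu, Jun 21: Sun, Jul 21: Tue, Aug 21: Fri, Sep 21: Mon, Oct 21: Wed, Nov 21: Sat, Dec 21: Mon.
Wednesday occurs in October — 1 month.

1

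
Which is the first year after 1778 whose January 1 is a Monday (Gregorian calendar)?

1781

Jan 1 advances by 2 weekdays after a leap year and by 1 after a common year.
1778: Jan 1 is Thursday.
1779: Friday
1780: Saturday (leap)
1781: Monday
1781 begins on a Monday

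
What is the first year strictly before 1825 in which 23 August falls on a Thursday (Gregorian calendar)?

1821

From one year to the next, a fixed date's weekday advances by 1, or by 2 when a Feb 29 lies between the two dates.
1825: August 23 is Tuesday.
1824: Monday (−1)
1823: Saturday (−2)
1822: Friday (−1)
1821: Thursday (−1)
23 August falls on a Thursday in 1821.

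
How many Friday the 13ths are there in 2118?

Check the 13th of each month of 2118: Jan 13: Thu, Feb 13: Sun, Mar 13: Sun, Apr 13: Wed, May 13: Fri, Jun 13: Mon, Jul 13: Wed, Aug 13: Sat, Sep 13: Tue, Oct 13: Thu, Nov 13: Sun, Dec 13: Tue.
Friday occurs in May — 1 month.

1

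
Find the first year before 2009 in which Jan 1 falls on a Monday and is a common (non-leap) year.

2007

Jan 1 advances by 2 weekdays after a leap year and by 1 after a common year.
2009: Jan 1 is Thursday.
2008: Tuesday (leap)
2007: Monday
2007 begins on a Monday and is a common year.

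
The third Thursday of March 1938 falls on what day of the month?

17

March 1, 1938 is a Tuesday, so the first Thursday is the 3rd.
The third Thursday is 3 + 14 = 17.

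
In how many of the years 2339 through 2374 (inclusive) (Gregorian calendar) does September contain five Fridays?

10

September has 30 days; it has five Fridays when Friday falls among the first (month-length − 28) days — i.e. when September 1 is one of Friday/Thursday.
September 1 by year: 2339:Fri✓ 2340:Sun 2341:Mon 2342:Tue 2343:Wed 2344:Fri✓ 2345:Sat 2346:Sun 2347:Mon 2348:Wed 2349:Thu✓ 2350:Fri✓ 2351:Sat 2352:Mon 2353:Tue …(6 more)… 2360:Thu✓ 2361:Fri✓ 2362:Sat 2363:Sun 2364:Tue 2365:Wed 2366:Thu✓ 2367:Fri✓ 2368:Sun 2369:Mon 2370:Tue 2371:Wed 2372:Fri✓ 2373:Sat 2374:Sun
Years with five Fridays: 2339, 2344, 2349, 2350, 2355, 2360, 2361, 2366, 2367, 2372 → 10.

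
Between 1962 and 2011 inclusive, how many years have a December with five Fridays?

22

December has 31 days; it has five Fridays when Friday falls among the first (month-length − 28) days — i.e. when December 1 is one of Friday/Thursday/Wednesday.
December 1 by year: 1962:Sat 1963:Sun 1964:Tue 1965:Wed✓ 1966:Thu✓ 1967:Fri✓ 1968:Sun 1969:Mon 1970:Tue 1971:Wed✓ 1972:Fri✓ 1973:Sat 1974:Sun 1975:Mon 1976:Wed✓ …(20 more)… 1997:Mon 1998:Tue 1999:Wed✓ 2000:Fri✓ 2001:Sat 2002:Sun 2003:Mon 2004:Wed✓ 2005:Thu✓ 2006:Fri✓ 2007:Sat 2008:Mon 2009:Tue 2010:Wed✓ 2011:Thu✓
Years with five Fridays: 1965, 1966, 1967, 1971, 1972, 1976, 1977, 1978, 1982, 1983, 1988, 1989, 1993, 1994, 1995, 1999, 2000, 2004, 2005, 2006, 2010, 2011 → 22.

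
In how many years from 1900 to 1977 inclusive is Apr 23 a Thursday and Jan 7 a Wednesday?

Check each year's weekday for Apr 23 and Jan 7:
  1900: Mon/Sun  1901: Tue/Mon  1902: Wed/Tue  1903: Thu/Wed ✓  1904: Sat/Thu  1905: Sun/Sat  1906: Mon/Sun  1907: Tue/Mon  1908: Thu/Tue  1909: Fri/Thu  1910: Sat/Fri  1911: Sun/Sat  1912: Tue/Sun  1913: Wed/Tue  …(50 more)…  1964: Thu/Tue  1965: Fri/Thu  1966: Sat/Fri  1967: Sun/Sat  1968: Tue/Sun  1969: Wed/Tue  1970: Thu/Wed ✓  1971: Fri/Thu  1972: Sun/Fri  1973: Mon/Sun  1974: Tue/Mon  1975: Wed/Tue  1976: Fri/Wed  1977: Sat/Fri
Both conditions hold in: 1903, 1914, 1925, 1931, 1942, 1953, 1959, 1970 — 8.

8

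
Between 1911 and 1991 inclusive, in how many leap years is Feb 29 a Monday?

Leap years in 1911–1991: 20 of them.
Feb 29 weekday advances by 5 (mod 7) from one leap year to the next four years later (or differs when a century non-leap intervenes).
Leap-day weekdays: 1912:Thu 1916:Tue 1920:Sun 1924:Fri 1928:Wed 1932:Mon✓ 1936:Sat 1940:Thu 1944:Tue 1948:Sun 1952:Fri 1956:Wed 1960:Mon✓ 1964:Sat 1968:Thu 1972:Tue 1976:Sun 1980:Fri 1984:Wed 1988:Mon✓
Monday: 1932, 1960, 1988 → 3.

3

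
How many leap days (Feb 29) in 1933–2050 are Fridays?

4

Leap years in 1933–2050: 29 of them.
Feb 29 weekday advances by 5 (mod 7) from one leap year to the next four years later (or differs when a century non-leap intervenes).
Leap-day weekdays: 1936:Sat 1940:Thu 1944:Tue 1948:Sun 1952:Fri✓ 1956:Wed 1960:Mon 1964:Sat 1968:Thu 1972:Tue 1976:Sun 1980:Fri✓ 1984:Wed …(3 more)… 2000:Tue 2004:Sun 2008:Fri✓ 2012:Wed 2016:Mon 2020:Sat 2024:Thu 2028:Tue 2032:Sun 2036:Fri✓ 2040:Wed 2044:Mon 2048:Sat
Friday: 1952, 1980, 2008, 2036 → 4.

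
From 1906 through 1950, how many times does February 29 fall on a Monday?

Leap years in 1906–1950: 11 of them.
Feb 29 weekday advances by 5 (mod 7) from one leap year to the next four years later (or differs when a century non-leap intervenes).
Leap-day weekdays: 1908:Sat 1912:Thu 1916:Tue 1920:Sun 1924:Fri 1928:Wed 1932:Mon✓ 1936:Sat 1940:Thu 1944:Tue 1948:Sun
Monday: 1932 → 1.

1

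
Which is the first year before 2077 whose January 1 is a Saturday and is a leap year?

Jan 1 advances by 2 weekdays after a leap year and by 1 after a common year.
2077: Jan 1 is Friday.
2076: Wednesday (leap)
2075: Tuesday
2074: Monday
2073: Sunday
2072: Friday (leap)
2071: Thursday
2070: Wednesday
2069: Tuesday
2068: Sunday (leap)
2067: Saturday
2066: Friday
2065: Thursday
2064: Tuesday (leap)
2063: Monday
2062: Sunday
2061: Saturday
2060: Thursday (leap)
2059: Wednesday
2058: Tuesday
2057: Monday
2056: Saturday (leap)
2056 begins on a Saturday and is a leap year.

2056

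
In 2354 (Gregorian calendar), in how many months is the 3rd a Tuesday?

1

Check the 3rd of each month of 2354: Jan 3: Sun, Feb 3: Wed, Mar 3: Wed, Apr 3: Sat, May 3: Mon, Jun 3: Thu, Jul 3: Sat, Aug 3: Tue, Sep 3: Fri, Oct 3: Sun, Nov 3: Wed, Dec 3: Fri.
Tuesday occurs in August — 1 month.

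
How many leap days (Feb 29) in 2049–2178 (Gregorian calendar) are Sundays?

4

Leap years in 2049–2178: 31 of them.
Feb 29 weekday advances by 5 (mod 7) from one leap year to the next four years later (or differs when a century non-leap intervenes).
Leap-day weekdays: 2052:Thu 2056:Tue 2060:Sun✓ 2064:Fri 2068:Wed 2072:Mon 2076:Sat 2080:Thu 2084:Tue 2088:Sun✓ 2092:Fri 2096:Wed 2104:Fri …(5 more)… 2128:Sun✓ 2132:Fri 2136:Wed 2140:Mon 2144:Sat 2148:Thu 2152:Tue 2156:Sun✓ 2160:Fri 2164:Wed 2168:Mon 2172:Sat 2176:Thu
Sunday: 2060, 2088, 2128, 2156 → 4.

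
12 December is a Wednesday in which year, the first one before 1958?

1956

From one year to the next, a fixed date's weekday advances by 1, or by 2 when a Feb 29 lies between the two dates.
1958: December 12 is Friday.
1957: Thursday (−1)
1956: Wednesday (−1)
12 December falls on a Wednesday in 1956.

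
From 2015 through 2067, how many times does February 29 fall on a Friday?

Leap years in 2015–2067: 13 of them.
Feb 29 weekday advances by 5 (mod 7) from one leap year to the next four years later (or differs when a century non-leap intervenes).
Leap-day weekdays: 2016:Mon 2020:Sat 2024:Thu 2028:Tue 2032:Sun 2036:Fri✓ 2040:Wed 2044:Mon 2048:Sat 2052:Thu 2056:Tue 2060:Sun 2064:Fri✓
Friday: 2036, 2064 → 2.

2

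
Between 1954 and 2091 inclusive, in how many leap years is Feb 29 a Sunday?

5

Leap years in 1954–2091: 34 of them.
Feb 29 weekday advances by 5 (mod 7) from one leap year to the next four years later (or differs when a century non-leap intervenes).
Leap-day weekdays: 1956:Wed 1960:Mon 1964:Sat 1968:Thu 1972:Tue 1976:Sun✓ 1980:Fri 1984:Wed 1988:Mon 1992:Sat 1996:Thu 2000:Tue 2004:Sun✓ …(8 more)… 2040:Wed 2044:Mon 2048:Sat 2052:Thu 2056:Tue 2060:Sun✓ 2064:Fri 2068:Wed 2072:Mon 2076:Sat 2080:Thu 2084:Tue 2088:Sun✓
Sunday: 1976, 2004, 2032, 2060, 2088 → 5.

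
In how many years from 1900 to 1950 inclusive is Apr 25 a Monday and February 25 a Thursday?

Check each year's weekday for Apr 25 and February 25:
  1900: Wed/Sun  1901: Thu/Mon  1902: Fri/Tue  1903: Sat/Wed  1904: Mon/Thu ✓  1905: Tue/Sat  1906: Wed/Sun  1907: Thu/Mon  1908: Sat/Tue  1909: Sun/Thu  1910: Mon/Fri  1911: Tue/Sat  1912: Thu/Sun  1913: Fri/Tue  …(23 more)…  1937: Sun/Thu  1938: Mon/Fri  1939: Tue/Sat  1940: Thu/Sun  1941: Fri/Tue  1942: Sat/Wed  1943: Sun/Thu  1944: Tue/Fri  1945: Wed/Sun  1946: Thu/Mon  1947: Fri/Tue  1948: Sun/Wed  1949: Mon/Fri  1950: Tue/Sat
Both conditions hold in: 1904, 1932 — 2.

2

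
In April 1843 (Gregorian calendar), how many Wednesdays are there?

April 1843 has 30 days and begins on Saturday.
The first Wednesday is April 5.
Wednesdays fall on 5, 12, 19, 26 — that's 4.

4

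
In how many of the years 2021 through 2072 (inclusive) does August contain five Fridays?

August has 31 days; it has five Fridays when Friday falls among the first (month-length − 28) days — i.e. when August 1 is one of Friday/Thursday/Wednesday.
August 1 by year: 2021:Sun 2022:Mon 2023:Tue 2024:Thu✓ 2025:Fri✓ 2026:Sat 2027:Sun 2028:Tue 2029:Wed✓ 2030:Thu✓ 2031:Fri✓ 2032:Sun 2033:Mon 2034:Tue 2035:Wed✓ …(22 more)… 2058:Thu✓ 2059:Fri✓ 2060:Sun 2061:Mon 2062:Tue 2063:Wed✓ 2064:Fri✓ 2065:Sat 2066:Sun 2067:Mon 2068:Wed✓ 2069:Thu✓ 2070:Fri✓ 2071:Sat 2072:Mon
Years with five Fridays: 2024, 2025, 2029, 2030, 2031, 2035, 2036, 2040, 2041, 2042, 2046, 2047, 2052, 2053, 2057, 2058, 2059, 2063, 2064, 2068, 2069, 2070 → 22.

22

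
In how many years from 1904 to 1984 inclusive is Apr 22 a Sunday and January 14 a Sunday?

9

Check each year's weekday for Apr 22 and January 14:
  1904: Fri/Thu  1905: Sat/Sat  1906: Sun/Sun ✓  1907: Mon/Mon  1908: Wed/Tue  1909: Thu/Thu  1910: Fri/Fri  1911: Sat/Sat  1912: Mon/Sun  1913: Tue/Tue  1914: Wed/Wed  1915: Thu/Thu  1916: Sat/Fri  1917: Sun/Sun ✓  …(53 more)…  1971: Thu/Thu  1972: Sat/Fri  1973: Sun/Sun ✓  1974: Mon/Mon  1975: Tue/Tue  1976: Thu/Wed  1977: Fri/Fri  1978: Sat/Sat  1979: Sun/Sun ✓  1980: Tue/Mon  1981: Wed/Wed  1982: Thu/Thu  1983: Fri/Fri  1984: Sun/Sat
Both conditions hold in: 1906, 1917, 1923, 1934, 1945, 1951, 1962, 1973, 1979 — 9.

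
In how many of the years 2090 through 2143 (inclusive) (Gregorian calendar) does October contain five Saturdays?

23

October has 31 days; it has five Saturdays when Saturday falls among the first (month-length − 28) days — i.e. when October 1 is one of Saturday/Friday/Thursday.
October 1 by year: 2090:Sun 2091:Mon 2092:Wed 2093:Thu✓ 2094:Fri✓ 2095:Sat✓ 2096:Mon 2097:Tue 2098:Wed 2099:Thu✓ 2100:Fri✓ 2101:Sat✓ 2102:Sun 2103:Mon 2104:Wed …(24 more)… 2129:Sat✓ 2130:Sun 2131:Mon 2132:Wed 2133:Thu✓ 2134:Fri✓ 2135:Sat✓ 2136:Mon 2137:Tue 2138:Wed 2139:Thu✓ 2140:Sat✓ 2141:Sun 2142:Mon 2143:Tue
Years with five Saturdays: 2093, 2094, 2095, 2099, 2100, 2101, 2105, 2106, 2107, 2111, 2112, 2116, 2117, 2118, 2122, 2123, 2128, 2129, 2133, 2134, 2135, 2139, 2140 → 23.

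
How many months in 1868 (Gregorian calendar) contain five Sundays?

A month of length L has five Sundays iff its first Sunday is on day ≤ L−28 (so day 1–3 in a 31-day month, 1–2 in a 30-day month, day 1 in a leap February).
Checking each month of 1868: Jan starts Wed (31d); Feb starts Sat (29d); Mar starts Sun (31d) ✓; Apr starts Wed (30d); May starts Fri (31d) ✓; Jun starts Mon (30d); Jul starts Wed (31d); Aug starts Sat (31d) ✓; Sep starts Tue (30d); Oct starts Thu (31d); Nov starts Sun (30d) ✓; Dec starts Tue (31d).
Five-Sunday months: March, May, August, November → 4.

4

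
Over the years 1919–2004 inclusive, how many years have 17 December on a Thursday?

12

Track 17 December's weekday year by year (advancing +1, or +2 across a Feb 29):
  1919: Wed  1920: Fri (+2)  1921: Sat (+1)  1922: Sun (+1)  1923: Mon (+1)
  1924: Wed (+2)  1925: Thu (+1) ✓  1926: Fri (+1)  1927: Sat (+1)  1928: Mon (+2)
  1929: Tue (+1)  1930: Wed (+1)  1931: Thu (+1) ✓  1932: Sat (+2)  … (58 more years) …
  1991: Tue (+1)  1992: Thu (+2) ✓  1993: Fri (+1)  1994: Sat (+1)  1995: Sun (+1)
  1996: Tue (+2)  1997: Wed (+1)  1998: Thu (+1) ✓  1999: Fri (+1)  2000: Sun (+2)
  2001: Mon (+1)  2002: Tue (+1)  2003: Wed (+1)  2004: Fri (+2)
Thursday years: 1925, 1931, 1936, 1942, 1953, 1959, 1964, 1970, 1981, 1987, 1992, 1998 — 12 in total.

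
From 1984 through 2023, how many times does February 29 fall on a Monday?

2

Leap years in 1984–2023: 10 of them.
Feb 29 weekday advances by 5 (mod 7) from one leap year to the next four years later (or differs when a century non-leap intervenes).
Leap-day weekdays: 1984:Wed 1988:Mon✓ 1992:Sat 1996:Thu 2000:Tue 2004:Sun 2008:Fri 2012:Wed 2016:Mon✓ 2020:Sat
Monday: 1988, 2016 → 2.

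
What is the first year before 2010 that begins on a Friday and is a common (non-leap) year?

Jan 1 advances by 2 weekdays after a leap year and by 1 after a common year.
2010: Jan 1 is Friday.
2009: Thursday
2008: Tuesday (leap)
2007: Monday
2006: Sunday
2005: Saturday
2004: Thursday (leap)
2003: Wednesday
2002: Tuesday
2001: Monday
2000: Saturday (leap)
1999: Friday
1999 begins on a Friday and is a common year.

1999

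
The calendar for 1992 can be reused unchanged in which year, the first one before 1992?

Two years share a calendar iff Jan 1 falls on the same weekday and both are leap or both are common. 1992: Jan 1 is Wednesday, leap year.
1991: Jan 1 Tuesday, common
1990: Jan 1 Monday, common
1989: Jan 1 Sunday, common
1988: Jan 1 Friday, leap
1987: Jan 1 Thursday, common
1986: Jan 1 Wednesday, common
1985: Jan 1 Tuesday, common
1984: Jan 1 Sunday, leap
1983: Jan 1 Saturday, common
1982: Jan 1 Friday, common
1981: Jan 1 Thursday, common
1980: Jan 1 Tuesday, leap
1979: Jan 1 Monday, common
1978: Jan 1 Sunday, common
1977: Jan 1 Saturday, common
1976: Jan 1 Thursday, leap
1975: Jan 1 Wednesday, common
1974: Jan 1 Tuesday, common
1973: Jan 1 Monday, common
1972: Jan 1 Saturday, leap
1971: Jan 1 Friday, common
1970: Jan 1 Thursday, common
1969: Jan 1 Wednesday, common
1968: Jan 1 Monday, leap
1967: Jan 1 Sunday, common
1966: Jan 1 Saturday, common
1965: Jan 1 Friday, common
1964: Jan 1 Wednesday, leap
1964 matches on both conditions.

1964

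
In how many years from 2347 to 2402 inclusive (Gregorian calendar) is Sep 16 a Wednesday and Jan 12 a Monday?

Check each year's weekday for Sep 16 and Jan 12:
  2347: Tue/Sun  2348: Thu/Mon  2349: Fri/Wed  2350: Sat/Thu  2351: Sun/Fri  2352: Tue/Sat  2353: Wed/Mon ✓  2354: Thu/Tue  2355: Fri/Wed  2356: Sun/Thu  2357: Mon/Sat  2358: Tue/Sun  2359: Wed/Mon ✓  2360: Fri/Tue  …(28 more)…  2389: Sat/Thu  2390: Sun/Fri  2391: Mon/Sat  2392: Wed/Sun  2393: Thu/Tue  2394: Fri/Wed  2395: Sat/Thu  2396: Mon/Fri  2397: Tue/Sun  2398: Wed/Mon ✓  2399: Thu/Tue  2400: Sat/Wed  2401: Sun/Fri  2402: Mon/Sat
Both conditions hold in: 2353, 2359, 2370, 2381, 2387, 2398 — 6.

6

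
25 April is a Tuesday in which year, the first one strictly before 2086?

From one year to the next, a fixed date's weekday advances by 1, or by 2 when a Feb 29 lies between the two dates.
2086: April 25 is Thursday.
2085: Wednesday (−1)
2084: Tuesday (−1)
25 April falls on a Tuesday in 2084.

2084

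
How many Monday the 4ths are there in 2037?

1

Check the 4th of each month of 2037: Jan 4: Sun, Feb 4: Wed, Mar 4: Wed, Apr 4: Sat, May 4: Mon, Jun 4: Thu, Jul 4: Sat, Aug 4: Tue, Sep 4: Fri, Oct 4: Sun, Nov 4: Wed, Dec 4: Fri.
Monday occurs in May — 1 month.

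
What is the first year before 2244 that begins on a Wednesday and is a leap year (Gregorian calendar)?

Jan 1 advances by 2 weekdays after a leap year and by 1 after a common year.
2244: Jan 1 is Monday (leap).
2243: Sunday
2242: Saturday
2241: Friday
2240: Wednesday (leap)
2240 begins on a Wednesday and is a leap year.

2240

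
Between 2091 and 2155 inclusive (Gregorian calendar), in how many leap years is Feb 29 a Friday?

Leap years in 2091–2155: 15 of them.
Feb 29 weekday advances by 5 (mod 7) from one leap year to the next four years later (or differs when a century non-leap intervenes).
Leap-day weekdays: 2092:Fri✓ 2096:Wed 2104:Fri✓ 2108:Wed 2112:Mon 2116:Sat 2120:Thu 2124:Tue 2128:Sun 2132:Fri✓ 2136:Wed 2140:Mon 2144:Sat 2148:Thu 2152:Tue
Friday: 2092, 2104, 2132 → 3.

3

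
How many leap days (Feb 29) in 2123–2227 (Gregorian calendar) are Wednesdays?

4

Leap years in 2123–2227: 25 of them.
Feb 29 weekday advances by 5 (mod 7) from one leap year to the next four years later (or differs when a century non-leap intervenes).
Leap-day weekdays: 2124:Tue 2128:Sun 2132:Fri 2136:Wed✓ 2140:Mon 2144:Sat 2148:Thu 2152:Tue 2156:Sun 2160:Fri 2164:Wed✓ 2168:Mon 2172:Sat 2176:Thu 2180:Tue 2184:Sun 2188:Fri 2192:Wed✓ 2196:Mon 2204:Wed✓ 2208:Mon 2212:Sat 2216:Thu 2220:Tue 2224:Sun
Wednesday: 2136, 2164, 2192, 2204 → 4.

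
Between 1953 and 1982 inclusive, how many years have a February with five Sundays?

February has 28 days (29 in leap years); it has five Sundays when Sunday falls among the first (month-length − 28) days — i.e. when February 1 is Sunday in a leap year (never in a common year).
February 1 by year: 1953:Sun 1954:Mon 1955:Tue 1956:Wed 1957:Fri 1958:Sat 1959:Sun 1960:Mon 1961:Wed 1962:Thu 1963:Fri 1964:Sat 1965:Mon 1966:Tue 1967:Wed 1968:Thu 1969:Sat 1970:Sun 1971:Mon 1972:Tue 1973:Thu 1974:Fri 1975:Sat 1976:Sun✓ 1977:Tue 1978:Wed 1979:Thu 1980:Fri 1981:Sun 1982:Mon
Years with five Sundays: 1976 → 1.

1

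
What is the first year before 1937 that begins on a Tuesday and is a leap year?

Jan 1 advances by 2 weekdays after a leap year and by 1 after a common year.
1937: Jan 1 is Friday.
1936: Wednesday (leap)
1935: Tuesday
1934: Monday
1933: Sunday
1932: Friday (leap)
1931: Thursday
1930: Wednesday
1929: Tuesday
1928: Sunday (leap)
1927: Saturday
1926: Friday
1925: Thursday
1924: Tuesday (leap)
1924 begins on a Tuesday and is a leap year.

1924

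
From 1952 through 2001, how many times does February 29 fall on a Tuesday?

2

Leap years in 1952–2001: 13 of them.
Feb 29 weekday advances by 5 (mod 7) from one leap year to the next four years later (or differs when a century non-leap intervenes).
Leap-day weekdays: 1952:Fri 1956:Wed 1960:Mon 1964:Sat 1968:Thu 1972:Tue✓ 1976:Sun 1980:Fri 1984:Wed 1988:Mon 1992:Sat 1996:Thu 2000:Tue✓
Tuesday: 1972, 2000 → 2.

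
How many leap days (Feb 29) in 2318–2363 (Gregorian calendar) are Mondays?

Leap years in 2318–2363: 11 of them.
Feb 29 weekday advances by 5 (mod 7) from one leap year to the next four years later (or differs when a century non-leap intervenes).
Leap-day weekdays: 2320:Sun 2324:Fri 2328:Wed 2332:Mon✓ 2336:Sat 2340:Thu 2344:Tue 2348:Sun 2352:Fri 2356:Wed 2360:Mon✓
Monday: 2332, 2360 → 2.

2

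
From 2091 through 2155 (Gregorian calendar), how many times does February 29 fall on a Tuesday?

2

Leap years in 2091–2155: 15 of them.
Feb 29 weekday advances by 5 (mod 7) from one leap year to the next four years later (or differs when a century non-leap intervenes).
Leap-day weekdays: 2092:Fri 2096:Wed 2104:Fri 2108:Wed 2112:Mon 2116:Sat 2120:Thu 2124:Tue✓ 2128:Sun 2132:Fri 2136:Wed 2140:Mon 2144:Sat 2148:Thu 2152:Tue✓
Tuesday: 2124, 2152 → 2.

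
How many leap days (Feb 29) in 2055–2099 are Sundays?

2

Leap years in 2055–2099: 11 of them.
Feb 29 weekday advances by 5 (mod 7) from one leap year to the next four years later (or differs when a century non-leap intervenes).
Leap-day weekdays: 2056:Tue 2060:Sun✓ 2064:Fri 2068:Wed 2072:Mon 2076:Sat 2080:Thu 2084:Tue 2088:Sun✓ 2092:Fri 2096:Wed
Sunday: 2060, 2088 → 2.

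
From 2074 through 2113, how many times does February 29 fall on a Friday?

Leap years in 2074–2113: 9 of them.
Feb 29 weekday advances by 5 (mod 7) from one leap year to the next four years later (or differs when a century non-leap intervenes).
Leap-day weekdays: 2076:Sat 2080:Thu 2084:Tue 2088:Sun 2092:Fri✓ 2096:Wed 2104:Fri✓ 2108:Wed 2112:Mon
Friday: 2092, 2104 → 2.

2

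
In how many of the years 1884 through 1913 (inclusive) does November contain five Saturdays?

9

November has 30 days; it has five Saturdays when Saturday falls among the first (month-length − 28) days — i.e. when November 1 is one of Saturday/Friday.
November 1 by year: 1884:Sat✓ 1885:Sun 1886:Mon 1887:Tue 1888:Thu 1889:Fri✓ 1890:Sat✓ 1891:Sun 1892:Tue 1893:Wed 1894:Thu 1895:Fri✓ 1896:Sun 1897:Mon 1898:Tue 1899:Wed 1900:Thu 1901:Fri✓ 1902:Sat✓ 1903:Sun 1904:Tue 1905:Wed 1906:Thu 1907:Fri✓ 1908:Sun 1909:Mon 1910:Tue 1911:Wed 1912:Fri✓ 1913:Sat✓
Years with five Saturdays: 1884, 1889, 1890, 1895, 1901, 1902, 1907, 1912, 1913 → 9.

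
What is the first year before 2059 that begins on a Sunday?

2051

Jan 1 advances by 2 weekdays after a leap year and by 1 after a common year.
2059: Jan 1 is Wednesday.
2058: Tuesday
2057: Monday
2056: Saturday (leap)
2055: Friday
2054: Thursday
2053: Wednesday
2052: Monday (leap)
2051: Sunday
2051 begins on a Sunday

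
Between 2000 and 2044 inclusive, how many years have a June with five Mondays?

June has 30 days; it has five Mondays when Monday falls among the first (month-length − 28) days — i.e. when June 1 is one of Monday/Sunday.
June 1 by year: 2000:Thu 2001:Fri 2002:Sat 2003:Sun✓ 2004:Tue 2005:Wed 2006:Thu 2007:Fri 2008:Sun✓ 2009:Mon✓ 2010:Tue 2011:Wed 2012:Fri 2013:Sat 2014:Sun✓ …(15 more)… 2030:Sat 2031:Sun✓ 2032:Tue 2033:Wed 2034:Thu 2035:Fri 2036:Sun✓ 2037:Mon✓ 2038:Tue 2039:Wed 2040:Fri 2041:Sat 2042:Sun✓ 2043:Mon✓ 2044:Wed
Years with five Mondays: 2003, 2008, 2009, 2014, 2015, 2020, 2025, 2026, 2031, 2036, 2037, 2042, 2043 → 13.

13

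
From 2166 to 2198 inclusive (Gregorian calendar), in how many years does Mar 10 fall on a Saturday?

5

Track Mar 10's weekday year by year (advancing +1, or +2 across a Feb 29):
  2166: Mon  2167: Tue (+1)  2168: Thu (+2)  2169: Fri (+1)  2170: Sat (+1) ✓
  2171: Sun (+1)  2172: Tue (+2)  2173: Wed (+1)  2174: Thu (+1)  2175: Fri (+1)
  2176: Sun (+2)  2177: Mon (+1)  2178: Tue (+1)  2179: Wed (+1)  … (5 more years) …
  2185: Thu (+1)  2186: Fri (+1)  2187: Sat (+1) ✓  2188: Mon (+2)  2189: Tue (+1)
  2190: Wed (+1)  2191: Thu (+1)  2192: Sat (+2) ✓  2193: Sun (+1)  2194: Mon (+1)
  2195: Tue (+1)  2196: Thu (+2)  2197: Fri (+1)  2198: Sat (+1) ✓
Saturday years: 2170, 2181, 2187, 2192, 2198 — 5 in total.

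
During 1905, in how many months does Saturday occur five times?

4

A month of length L has five Saturdays iff its first Saturday is on day ≤ L−28 (so day 1–3 in a 31-day month, 1–2 in a 30-day month, day 1 in a leap February).
Checking each month of 1905: Jan starts Sun (31d); Feb starts Wed (28d); Mar starts Wed (31d); Apr starts Sat (30d) ✓; May starts Mon (31d); Jun starts Thu (30d); Jul starts Sat (31d) ✓; Aug starts Tue (31d); Sep starts Fri (30d) ✓; Oct starts Sun (31d); Nov starts Wed (30d); Dec starts Fri (31d) ✓.
Five-Saturday months: April, July, September, December → 4.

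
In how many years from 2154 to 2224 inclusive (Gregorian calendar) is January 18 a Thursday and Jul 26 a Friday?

2

Check each year's weekday for January 18 and Jul 26:
  2154: Fri/Fri  2155: Sat/Sat  2156: Sun/Mon  2157: Tue/Tue  2158: Wed/Wed  2159: Thu/Thu  2160: Fri/Sat  2161: Sun/Sun  2162: Mon/Mon  2163: Tue/Tue  2164: Wed/Thu  2165: Fri/Fri  2166: Sat/Sat  2167: Sun/Sun  …(43 more)…  2211: Fri/Fri  2212: Sat/Sun  2213: Mon/Mon  2214: Tue/Tue  2215: Wed/Wed  2216: Thu/Fri ✓  2217: Sat/Sat  2218: Sun/Sun  2219: Mon/Mon  2220: Tue/Wed  2221: Thu/Thu  2222: Fri/Fri  2223: Sat/Sat  2224: Sun/Mon
Both conditions hold in: 2176, 2216 — 2.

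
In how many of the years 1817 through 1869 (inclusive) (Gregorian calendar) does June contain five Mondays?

16

June has 30 days; it has five Mondays when Monday falls among the first (month-length − 28) days — i.e. when June 1 is one of Monday/Sunday.
June 1 by year: 1817:Sun✓ 1818:Mon✓ 1819:Tue 1820:Thu 1821:Fri 1822:Sat 1823:Sun✓ 1824:Tue 1825:Wed 1826:Thu 1827:Fri 1828:Sun✓ 1829:Mon✓ 1830:Tue 1831:Wed …(23 more)… 1855:Fri 1856:Sun✓ 1857:Mon✓ 1858:Tue 1859:Wed 1860:Fri 1861:Sat 1862:Sun✓ 1863:Mon✓ 1864:Wed 1865:Thu 1866:Fri 1867:Sat 1868:Mon✓ 1869:Tue
Years with five Mondays: 1817, 1818, 1823, 1828, 1829, 1834, 1835, 1840, 1845, 1846, 1851, 1856, 1857, 1862, 1863, 1868 → 16.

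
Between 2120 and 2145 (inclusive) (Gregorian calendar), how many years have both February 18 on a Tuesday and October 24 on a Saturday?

Check each year's weekday for February 18 and October 24:
  2120: Sun/Thu  2121: Tue/Fri  2122: Wed/Sat  2123: Thu/Sun  2124: Fri/Tue  2125: Sun/Wed  2126: Mon/Thu  2127: Tue/Fri  2128: Wed/Sun  2129: Fri/Mon  2130: Sat/Tue  2131: Sun/Wed  2132: Mon/Fri  2133: Wed/Sat  2134: Thu/Sun  2135: Fri/Mon  2136: Sat/Wed  2137: Mon/Thu  2138: Tue/Fri  2139: Wed/Sat  2140: Thu/Mon  2141: Sat/Tue  2142: Sun/Wed  2143: Mon/Thu  2144: Tue/Sat ✓  2145: Thu/Sun
Both conditions hold in: 2144 — 1.

1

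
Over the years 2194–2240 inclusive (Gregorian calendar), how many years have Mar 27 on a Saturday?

Track Mar 27's weekday year by year (advancing +1, or +2 across a Feb 29):
  2194: Thu  2195: Fri (+1)  2196: Sun (+2)  2197: Mon (+1)  2198: Tue (+1)
  2199: Wed (+1)  2200: Thu (+1)  2201: Fri (+1)  2202: Sat (+1) ✓  2203: Sun (+1)
  2204: Tue (+2)  2205: Wed (+1)  2206: Thu (+1)  2207: Fri (+1)  … (19 more years) …
  2227: Tue (+1)  2228: Thu (+2)  2229: Fri (+1)  2230: Sat (+1) ✓  2231: Sun (+1)
  2232: Tue (+2)  2233: Wed (+1)  2234: Thu (+1)  2235: Fri (+1)  2236: Sun (+2)
  2237: Mon (+1)  2238: Tue (+1)  2239: Wed (+1)  2240: Fri (+2)
Saturday years: 2202, 2213, 2219, 2224, 2230 — 5 in total.

5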